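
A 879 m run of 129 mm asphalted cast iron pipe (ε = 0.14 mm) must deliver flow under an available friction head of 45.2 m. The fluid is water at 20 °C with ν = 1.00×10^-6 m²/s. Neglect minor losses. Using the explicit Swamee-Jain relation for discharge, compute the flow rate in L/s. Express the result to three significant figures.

Q ≈ 32.6 L/s

Swamee-Jain (Type II): Q = -0.965·√(gD⁵h_f/L)·ln[ε/(3.7D) + √(3.17ν²L/(gD³h_f))]
√(gD⁵h_f/L) = √(9.81·0.129⁵·45.2/879) = 0.004245
ε/(3.7D) = 2.93×10^-4; √(3.17ν²L/(gD³h_f)) = 5.41×10^-5
Q = -0.965·0.004245·ln(3.474×10^-4) = 0.03263 m³/s
Check: V = 2.50 m/s, Re = 3.22×10^5, f = 0.02103, h_f = 45.5 m ≈ 45.2 m ✓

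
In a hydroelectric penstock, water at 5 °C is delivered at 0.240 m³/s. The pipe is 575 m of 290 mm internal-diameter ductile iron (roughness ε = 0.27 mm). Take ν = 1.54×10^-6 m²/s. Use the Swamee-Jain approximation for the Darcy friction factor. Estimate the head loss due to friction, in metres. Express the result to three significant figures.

V = 4Q/(πD²) = 4·0.240/(π·0.290²) = 3.634 m/s
Re = VD/ν = 3.634·0.290/1.54×10^-6 = 6.84×10^5 → turbulent
ε/D = 0.27/290 = 9.31×10^-4
Swamee-Jain: f = 0.01987
h_f = f(L/D)V²/(2g) = 0.01987·(575/0.290)·3.634²/(2·9.81) = 26.51 m

h_f ≈ 26.5 m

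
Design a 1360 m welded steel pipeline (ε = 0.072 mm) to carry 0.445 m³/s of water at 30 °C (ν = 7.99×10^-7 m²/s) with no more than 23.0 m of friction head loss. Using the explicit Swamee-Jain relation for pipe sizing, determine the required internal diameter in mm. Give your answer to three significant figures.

Swamee-Jain (Type III): D = 0.66·[ε^1.25·(LQ²/(gh_f))^4.75 + ν·Q^9.4·(L/(gh_f))^5.2]^0.04
LQ²/(gh_f) = 1.194; L/(gh_f) = 6.028
Term 1 = ε^1.25·(…)^4.75 = 1.54×10^-5; Term 2 = ν·Q^9.4·(…)^5.2 = 4.51×10^-6
D = 0.66·(1.54×10^-5 + 4.51×10^-6)^0.04 = 0.4280 m = 428 mm
Check: V = 3.09 m/s, Re = 1.66×10^6, f = 0.01402, h_f = 21.7 m ≈ 23.0 m ✓

D ≈ 428 mm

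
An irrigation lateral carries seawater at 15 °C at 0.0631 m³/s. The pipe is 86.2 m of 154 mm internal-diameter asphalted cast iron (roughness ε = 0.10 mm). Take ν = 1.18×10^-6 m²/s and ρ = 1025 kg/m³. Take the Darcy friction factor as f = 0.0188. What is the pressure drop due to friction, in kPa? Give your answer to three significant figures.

Δp ≈ 61.9 kPa

V = 4Q/(πD²) = 4·0.0631/(π·0.154²) = 3.388 m/s
h_f = f(L/D)V²/(2g) = 0.01880·(86.2/0.154)·3.388²/(2·9.81) = 6.155 m
Δp = ρg·h_f = 1025·9.81·6.155 = 61.89 kPa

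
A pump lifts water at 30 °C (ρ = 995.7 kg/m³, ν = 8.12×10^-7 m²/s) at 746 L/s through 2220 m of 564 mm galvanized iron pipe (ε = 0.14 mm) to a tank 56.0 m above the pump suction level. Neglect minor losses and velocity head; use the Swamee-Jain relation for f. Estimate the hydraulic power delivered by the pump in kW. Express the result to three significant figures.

V = 4Q/(πD²) = 2.986 m/s; Re = 2.07×10^6; ε/D = 2.48×10^-4; f = 0.01485
h_f = f(L/D)V²/2g = 26.57 m
Total head H = z + h_f = 56.0 + 26.57 = 82.57 m
P_hyd = ρgQH = 995.7·9.81·0.746·82.57 = 601.7 kW

P_hyd ≈ 602 kW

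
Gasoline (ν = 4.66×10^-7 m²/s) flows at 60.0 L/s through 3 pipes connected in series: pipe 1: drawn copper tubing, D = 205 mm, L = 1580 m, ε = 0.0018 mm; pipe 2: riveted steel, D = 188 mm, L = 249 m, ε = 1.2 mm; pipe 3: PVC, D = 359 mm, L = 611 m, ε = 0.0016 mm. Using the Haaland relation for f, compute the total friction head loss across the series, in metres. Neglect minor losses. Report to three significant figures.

Pipe 1: V = 1.818 m/s, Re = 8.00×10^5, ε/D = 8.78×10^-6, f = 0.01217, h_1 = f(L/D)V²/2g = 15.80 m
Pipe 2: V = 2.161 m/s, Re = 8.72×10^5, ε/D = 0.00638, f = 0.03289, h_2 = f(L/D)V²/2g = 10.37 m
Pipe 3: V = 0.5928 m/s, Re = 4.57×10^5, ε/D = 4.46×10^-6, f = 0.01332, h_3 = f(L/D)V²/2g = 0.4061 m
Series → Q common, losses add: H = Σh = 26.58 m

H ≈ 26.6 m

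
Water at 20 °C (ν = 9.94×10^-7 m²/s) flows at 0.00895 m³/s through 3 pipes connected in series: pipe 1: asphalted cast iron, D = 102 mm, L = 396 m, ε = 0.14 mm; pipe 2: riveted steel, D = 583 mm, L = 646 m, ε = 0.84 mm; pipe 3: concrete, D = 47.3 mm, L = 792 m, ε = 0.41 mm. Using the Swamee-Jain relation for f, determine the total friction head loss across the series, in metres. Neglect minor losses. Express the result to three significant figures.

H ≈ 815 m

Pipe 1: V = 1.095 m/s, Re = 1.12×10^5, ε/D = 0.00137, f = 0.02335, h_1 = f(L/D)V²/2g = 5.543 m
Pipe 2: V = 0.03353 m/s, Re = 1.97×10^4, ε/D = 0.00144, f = 0.02911, h_2 = f(L/D)V²/2g = 0.001848 m
Pipe 3: V = 5.093 m/s, Re = 2.42×10^5, ε/D = 0.00867, f = 0.03655, h_3 = f(L/D)V²/2g = 809.2 m
Series → Q common, losses add: H = Σh = 814.8 m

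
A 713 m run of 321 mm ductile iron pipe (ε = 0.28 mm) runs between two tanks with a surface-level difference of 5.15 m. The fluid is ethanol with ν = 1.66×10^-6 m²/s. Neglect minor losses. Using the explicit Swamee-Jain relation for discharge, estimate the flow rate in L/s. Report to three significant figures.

Swamee-Jain (Type II): Q = -0.965·√(gD⁵h_f/L)·ln[ε/(3.7D) + √(3.17ν²L/(gD³h_f))]
√(gD⁵h_f/L) = √(9.81·0.321⁵·5.15/713) = 0.01554
ε/(3.7D) = 2.36×10^-4; √(3.17ν²L/(gD³h_f)) = 6.11×10^-5
Q = -0.965·0.01554·ln(2.968×10^-4) = 0.1218 m³/s
Check: V = 1.51 m/s, Re = 2.91×10^5, f = 0.02023, h_f = 5.19 m ≈ 5.15 m ✓

Q ≈ 122 L/s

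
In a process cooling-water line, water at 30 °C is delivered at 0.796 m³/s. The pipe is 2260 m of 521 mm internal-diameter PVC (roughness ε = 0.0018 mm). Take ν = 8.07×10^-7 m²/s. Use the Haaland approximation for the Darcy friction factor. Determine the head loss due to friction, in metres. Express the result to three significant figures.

h_f ≈ 31.3 m

V = 4Q/(πD²) = 4·0.796/(π·0.521²) = 3.734 m/s
Re = VD/ν = 3.734·0.521/8.07×10^-7 = 2.41×10^6 → turbulent
ε/D = 0.0018/521 = 3.45×10^-6
Haaland: f = 0.01015
h_f = f(L/D)V²/(2g) = 0.01015·(2260/0.521)·3.734²/(2·9.81) = 31.29 m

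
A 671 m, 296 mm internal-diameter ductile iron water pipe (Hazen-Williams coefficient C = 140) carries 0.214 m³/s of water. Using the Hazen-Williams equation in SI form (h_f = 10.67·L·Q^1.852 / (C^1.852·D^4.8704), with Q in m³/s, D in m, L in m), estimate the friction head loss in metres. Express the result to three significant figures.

h_f ≈ 16.4 m

h_f = 10.67·671·0.214^1.852 / (140^1.852·0.296^4.8704) = 16.41 m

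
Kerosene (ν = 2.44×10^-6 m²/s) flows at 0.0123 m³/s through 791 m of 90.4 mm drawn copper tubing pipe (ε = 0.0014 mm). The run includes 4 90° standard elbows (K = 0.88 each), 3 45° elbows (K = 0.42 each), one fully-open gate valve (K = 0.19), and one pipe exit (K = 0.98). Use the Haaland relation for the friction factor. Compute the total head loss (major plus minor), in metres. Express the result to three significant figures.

V = 4Q/(πD²) = 1.916 m/s; V²/2g = 0.1872 m
Re = 7.10×10^4, ε/D = 1.55×10^-5 → f = 0.01922 (Haaland)
Major: h_f = f(L/D)·V²/2g = 0.01922·8750·0.1872 = 31.47 m
Minor: ΣK = 5.95; h_m = ΣK·V²/2g = 1.114 m
Total H_L = 31.47 + 1.114 = 32.59 m

H_L ≈ 32.6 m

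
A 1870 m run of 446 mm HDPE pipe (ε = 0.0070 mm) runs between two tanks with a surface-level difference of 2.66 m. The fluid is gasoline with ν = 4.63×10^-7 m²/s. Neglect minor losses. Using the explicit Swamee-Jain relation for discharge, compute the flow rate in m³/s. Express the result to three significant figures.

Swamee-Jain (Type II): Q = -0.965·√(gD⁵h_f/L)·ln[ε/(3.7D) + √(3.17ν²L/(gD³h_f))]
√(gD⁵h_f/L) = √(9.81·0.446⁵·2.66/1870) = 0.01569
ε/(3.7D) = 4.24×10^-6; √(3.17ν²L/(gD³h_f)) = 2.34×10^-5
Q = -0.965·0.01569·ln(2.767×10^-5) = 0.1589 m³/s
Check: V = 1.02 m/s, Re = 9.80×10^5, f = 0.01202, h_f = 2.66 m ≈ 2.66 m ✓

Q ≈ 0.159 m³/s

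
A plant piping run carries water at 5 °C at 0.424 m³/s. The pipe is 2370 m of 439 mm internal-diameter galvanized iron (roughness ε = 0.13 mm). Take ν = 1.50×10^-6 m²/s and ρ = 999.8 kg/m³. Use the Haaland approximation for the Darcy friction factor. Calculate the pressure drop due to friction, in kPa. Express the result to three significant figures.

Δp ≈ 332 kPa

V = 4Q/(πD²) = 4·0.424/(π·0.439²) = 2.801 m/s
Re = VD/ν = 2.801·0.439/1.50×10^-6 = 8.20×10^5 → turbulent
ε/D = 0.13/439 = 2.96×10^-4
Haaland: f = 0.01570
h_f = f(L/D)V²/(2g) = 0.01570·(2370/0.439)·2.801²/(2·9.81) = 33.89 m
Δp = ρg·h_f = 999.8·9.81·33.89 = 332.4 kPa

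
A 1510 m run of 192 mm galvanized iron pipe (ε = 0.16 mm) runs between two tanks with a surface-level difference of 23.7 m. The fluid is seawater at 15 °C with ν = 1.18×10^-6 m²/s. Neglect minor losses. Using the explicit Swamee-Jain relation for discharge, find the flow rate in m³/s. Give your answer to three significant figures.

Swamee-Jain (Type II): Q = -0.965·√(gD⁵h_f/L)·ln[ε/(3.7D) + √(3.17ν²L/(gD³h_f))]
√(gD⁵h_f/L) = √(9.81·0.192⁵·23.7/1510) = 0.006338
ε/(3.7D) = 2.25×10^-4; √(3.17ν²L/(gD³h_f)) = 6.36×10^-5
Q = -0.965·0.006338·ln(2.889×10^-4) = 0.04985 m³/s
Check: V = 1.72 m/s, Re = 2.80×10^5, f = 0.02009, h_f = 23.9 m ≈ 23.7 m ✓

Q ≈ 0.0498 m³/s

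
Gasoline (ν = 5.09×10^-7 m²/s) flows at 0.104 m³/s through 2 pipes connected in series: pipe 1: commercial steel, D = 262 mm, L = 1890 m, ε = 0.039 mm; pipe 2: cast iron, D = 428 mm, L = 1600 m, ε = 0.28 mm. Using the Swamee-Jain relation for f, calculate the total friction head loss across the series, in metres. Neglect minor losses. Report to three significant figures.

Pipe 1: V = 1.929 m/s, Re = 9.93×10^5, ε/D = 1.49×10^-4, f = 0.01418, h_1 = f(L/D)V²/2g = 19.40 m
Pipe 2: V = 0.7229 m/s, Re = 6.08×10^5, ε/D = 6.54×10^-4, f = 0.01854, h_2 = f(L/D)V²/2g = 1.845 m
Series → Q common, losses add: H = Σh = 21.24 m

H ≈ 21.2 m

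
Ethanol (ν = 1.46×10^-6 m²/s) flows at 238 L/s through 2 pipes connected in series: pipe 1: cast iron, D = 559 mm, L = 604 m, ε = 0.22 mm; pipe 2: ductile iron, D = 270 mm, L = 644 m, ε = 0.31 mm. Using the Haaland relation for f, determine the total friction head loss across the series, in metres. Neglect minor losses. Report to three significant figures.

H ≈ 44.3 m

Pipe 1: V = 0.9698 m/s, Re = 3.71×10^5, ε/D = 3.94×10^-4, f = 0.01716, h_1 = f(L/D)V²/2g = 0.8889 m
Pipe 2: V = 4.157 m/s, Re = 7.69×10^5, ε/D = 0.00115, f = 0.02067, h_2 = f(L/D)V²/2g = 43.41 m
Series → Q common, losses add: H = Σh = 44.30 m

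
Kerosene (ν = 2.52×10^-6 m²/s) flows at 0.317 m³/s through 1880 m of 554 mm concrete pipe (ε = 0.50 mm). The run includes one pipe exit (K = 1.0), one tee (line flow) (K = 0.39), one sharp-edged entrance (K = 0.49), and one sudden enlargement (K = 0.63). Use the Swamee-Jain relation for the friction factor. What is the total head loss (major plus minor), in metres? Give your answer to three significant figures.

H_L ≈ 6.31 m

V = 4Q/(πD²) = 1.315 m/s; V²/2g = 0.08815 m
Re = 2.89×10^5, ε/D = 9.03×10^-4 → f = 0.02037 (Swamee-Jain)
Major: h_f = f(L/D)·V²/2g = 0.02037·3394·0.08815 = 6.093 m
Minor: ΣK = 2.51; h_m = ΣK·V²/2g = 0.2212 m
Total H_L = 6.093 + 0.2212 = 6.314 m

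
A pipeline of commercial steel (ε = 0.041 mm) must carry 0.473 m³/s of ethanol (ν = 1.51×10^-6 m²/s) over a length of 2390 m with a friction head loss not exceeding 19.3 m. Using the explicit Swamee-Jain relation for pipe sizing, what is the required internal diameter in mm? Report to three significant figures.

Swamee-Jain (Type III): D = 0.66·[ε^1.25·(LQ²/(gh_f))^4.75 + ν·Q^9.4·(L/(gh_f))^5.2]^0.04
LQ²/(gh_f) = 2.824; L/(gh_f) = 12.62
Term 1 = ε^1.25·(…)^4.75 = 4.55×10^-4; Term 2 = ν·Q^9.4·(…)^5.2 = 7.06×10^-4
D = 0.66·(4.55×10^-4 + 7.06×10^-4)^0.04 = 0.5037 m = 504 mm
Check: V = 2.37 m/s, Re = 7.92×10^5, f = 0.01352, h_f = 18.4 m ≈ 19.3 m ✓

D ≈ 504 mm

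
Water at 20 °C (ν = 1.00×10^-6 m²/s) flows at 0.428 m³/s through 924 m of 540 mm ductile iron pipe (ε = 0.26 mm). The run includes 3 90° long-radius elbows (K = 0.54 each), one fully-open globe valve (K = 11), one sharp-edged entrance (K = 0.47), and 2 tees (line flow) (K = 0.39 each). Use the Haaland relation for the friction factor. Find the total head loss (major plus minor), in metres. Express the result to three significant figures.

H_L ≈ 7.66 m

V = 4Q/(πD²) = 1.869 m/s; V²/2g = 0.1780 m
Re = 1.01×10^6, ε/D = 4.81×10^-4 → f = 0.01704 (Haaland)
Major: h_f = f(L/D)·V²/2g = 0.01704·1711·0.1780 = 5.190 m
Minor: ΣK = 13.9; h_m = ΣK·V²/2g = 2.469 m
Total H_L = 5.190 + 2.469 = 7.659 m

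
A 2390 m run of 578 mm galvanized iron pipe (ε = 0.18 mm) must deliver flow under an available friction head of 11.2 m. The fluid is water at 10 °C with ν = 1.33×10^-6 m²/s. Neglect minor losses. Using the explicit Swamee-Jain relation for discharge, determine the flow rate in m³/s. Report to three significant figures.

Q ≈ 0.479 m³/s

Swamee-Jain (Type II): Q = -0.965·√(gD⁵h_f/L)·ln[ε/(3.7D) + √(3.17ν²L/(gD³h_f))]
√(gD⁵h_f/L) = √(9.81·0.578⁵·11.2/2390) = 0.05446
ε/(3.7D) = 8.42×10^-5; √(3.17ν²L/(gD³h_f)) = 2.51×10^-5
Q = -0.965·0.05446·ln(1.093×10^-4) = 0.4794 m³/s
Check: V = 1.83 m/s, Re = 7.94×10^5, f = 0.01603, h_f = 11.3 m ≈ 11.2 m ✓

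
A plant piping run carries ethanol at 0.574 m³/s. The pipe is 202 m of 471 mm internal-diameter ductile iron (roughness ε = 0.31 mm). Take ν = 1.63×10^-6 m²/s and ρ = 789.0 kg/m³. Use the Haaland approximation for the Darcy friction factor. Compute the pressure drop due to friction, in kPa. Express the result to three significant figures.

V = 4Q/(πD²) = 4·0.574/(π·0.471²) = 3.294 m/s
Re = VD/ν = 3.294·0.471/1.63×10^-6 = 9.52×10^5 → turbulent
ε/D = 0.31/471 = 6.58×10^-4
Haaland: f = 0.01819
h_f = f(L/D)V²/(2g) = 0.01819·(202/0.471)·3.294²/(2·9.81) = 4.316 m
Δp = ρg·h_f = 789.0·9.81·4.316 = 33.41 kPa

Δp ≈ 33.4 kPa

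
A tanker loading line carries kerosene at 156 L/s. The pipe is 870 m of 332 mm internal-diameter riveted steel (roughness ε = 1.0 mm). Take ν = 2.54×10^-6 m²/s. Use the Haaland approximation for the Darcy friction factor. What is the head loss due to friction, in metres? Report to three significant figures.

h_f ≈ 11.6 m

V = 4Q/(πD²) = 4·0.156/(π·0.332²) = 1.802 m/s
Re = VD/ν = 1.802·0.332/2.54×10^-6 = 2.36×10^5 → turbulent
ε/D = 1.0/332 = 0.00301
Haaland: f = 0.02676
h_f = f(L/D)V²/(2g) = 0.02676·(870/0.332)·1.802²/(2·9.81) = 11.61 m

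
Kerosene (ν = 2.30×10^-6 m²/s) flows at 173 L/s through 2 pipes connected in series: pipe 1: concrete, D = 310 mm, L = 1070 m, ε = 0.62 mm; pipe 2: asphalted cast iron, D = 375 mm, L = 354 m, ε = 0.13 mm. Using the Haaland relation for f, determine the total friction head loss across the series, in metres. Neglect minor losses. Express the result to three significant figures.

H ≈ 24.2 m

Pipe 1: V = 2.292 m/s, Re = 3.09×10^5, ε/D = 0.00200, f = 0.02398, h_1 = f(L/D)V²/2g = 22.17 m
Pipe 2: V = 1.566 m/s, Re = 2.55×10^5, ε/D = 3.47×10^-4, f = 0.01736, h_2 = f(L/D)V²/2g = 2.050 m
Series → Q common, losses add: H = Σh = 24.22 m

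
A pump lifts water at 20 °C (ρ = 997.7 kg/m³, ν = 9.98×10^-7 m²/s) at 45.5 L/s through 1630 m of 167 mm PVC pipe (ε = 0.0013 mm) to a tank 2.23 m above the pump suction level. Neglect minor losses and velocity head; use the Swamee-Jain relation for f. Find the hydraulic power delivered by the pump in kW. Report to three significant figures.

P_hyd ≈ 14.5 kW

V = 4Q/(πD²) = 2.077 m/s; Re = 3.48×10^5; ε/D = 7.78×10^-6; f = 0.01409
h_f = f(L/D)V²/2g = 30.24 m
Total head H = z + h_f = 2.23 + 30.24 = 32.47 m
P_hyd = ρgQH = 997.7·9.81·0.0455·32.47 = 14.46 kW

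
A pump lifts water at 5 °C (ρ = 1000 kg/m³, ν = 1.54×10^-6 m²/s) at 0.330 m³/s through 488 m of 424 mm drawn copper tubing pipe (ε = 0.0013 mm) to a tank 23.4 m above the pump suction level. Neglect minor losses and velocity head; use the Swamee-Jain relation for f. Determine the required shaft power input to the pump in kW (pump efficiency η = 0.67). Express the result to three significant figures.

V = 4Q/(πD²) = 2.337 m/s; Re = 6.43×10^5; ε/D = 3.07×10^-6; f = 0.01258
h_f = f(L/D)V²/2g = 4.030 m
Total head H = z + h_f = 23.4 + 4.030 = 27.43 m
P_hyd = ρgQH = 1000·9.81·0.330·27.43 = 88.80 kW
P_shaft = P_hyd/η = 88.80/0.67 = 132.5 kW

P_shaft ≈ 133 kW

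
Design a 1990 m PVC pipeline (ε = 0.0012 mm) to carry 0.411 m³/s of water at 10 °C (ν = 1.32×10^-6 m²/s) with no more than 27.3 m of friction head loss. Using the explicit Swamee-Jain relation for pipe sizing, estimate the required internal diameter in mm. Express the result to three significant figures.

D ≈ 417 mm

Swamee-Jain (Type III): D = 0.66·[ε^1.25·(LQ²/(gh_f))^4.75 + ν·Q^9.4·(L/(gh_f))^5.2]^0.04
LQ²/(gh_f) = 1.255; L/(gh_f) = 7.431
Term 1 = ε^1.25·(…)^4.75 = 1.17×10^-7; Term 2 = ν·Q^9.4·(…)^5.2 = 1.05×10^-5
D = 0.66·(1.17×10^-7 + 1.05×10^-5)^0.04 = 0.4174 m = 417 mm
Check: V = 3.00 m/s, Re = 9.50×10^5, f = 0.01178, h_f = 25.8 m ≈ 27.3 m ✓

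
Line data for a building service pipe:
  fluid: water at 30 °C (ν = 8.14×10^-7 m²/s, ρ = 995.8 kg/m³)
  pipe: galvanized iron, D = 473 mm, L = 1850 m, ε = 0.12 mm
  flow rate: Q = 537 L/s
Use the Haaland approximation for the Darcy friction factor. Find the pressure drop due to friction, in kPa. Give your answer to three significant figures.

V = 4Q/(πD²) = 4·0.537/(π·0.473²) = 3.056 m/s
Re = VD/ν = 3.056·0.473/8.14×10^-7 = 1.78×10^6 → turbulent
ε/D = 0.12/473 = 2.54×10^-4
Haaland: f = 0.01487
h_f = f(L/D)V²/(2g) = 0.01487·(1850/0.473)·3.056²/(2·9.81) = 27.68 m
Δp = ρg·h_f = 995.8·9.81·27.68 = 270.4 kPa

Δp ≈ 270 kPa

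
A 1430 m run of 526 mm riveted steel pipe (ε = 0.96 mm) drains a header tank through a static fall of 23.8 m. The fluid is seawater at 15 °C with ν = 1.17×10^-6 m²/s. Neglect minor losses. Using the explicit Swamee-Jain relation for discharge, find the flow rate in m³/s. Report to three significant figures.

Swamee-Jain (Type II): Q = -0.965·√(gD⁵h_f/L)·ln[ε/(3.7D) + √(3.17ν²L/(gD³h_f))]
√(gD⁵h_f/L) = √(9.81·0.526⁵·23.8/1430) = 0.08108
ε/(3.7D) = 4.93×10^-4; √(3.17ν²L/(gD³h_f)) = 1.35×10^-5
Q = -0.965·0.08108·ln(5.068×10^-4) = 0.5937 m³/s
Check: V = 2.73 m/s, Re = 1.23×10^6, f = 0.02309, h_f = 23.9 m ≈ 23.8 m ✓

Q ≈ 0.594 m³/s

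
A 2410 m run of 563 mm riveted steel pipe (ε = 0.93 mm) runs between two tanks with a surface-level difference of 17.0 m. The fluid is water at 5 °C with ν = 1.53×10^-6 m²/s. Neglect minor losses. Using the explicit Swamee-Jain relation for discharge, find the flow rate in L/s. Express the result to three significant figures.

Q ≈ 463 L/s

Swamee-Jain (Type II): Q = -0.965·√(gD⁵h_f/L)·ln[ε/(3.7D) + √(3.17ν²L/(gD³h_f))]
√(gD⁵h_f/L) = √(9.81·0.563⁵·17.0/2410) = 0.06256
ε/(3.7D) = 4.46×10^-4; √(3.17ν²L/(gD³h_f)) = 2.45×10^-5
Q = -0.965·0.06256·ln(4.710×10^-4) = 0.4625 m³/s
Check: V = 1.86 m/s, Re = 6.84×10^5, f = 0.02268, h_f = 17.1 m ≈ 17.0 m ✓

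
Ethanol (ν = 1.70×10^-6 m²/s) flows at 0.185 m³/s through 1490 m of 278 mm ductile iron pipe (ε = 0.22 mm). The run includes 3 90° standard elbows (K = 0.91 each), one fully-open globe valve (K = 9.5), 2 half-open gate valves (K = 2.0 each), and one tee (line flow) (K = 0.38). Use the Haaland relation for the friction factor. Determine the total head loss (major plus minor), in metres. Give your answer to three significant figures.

V = 4Q/(πD²) = 3.048 m/s; V²/2g = 0.4735 m
Re = 4.98×10^5, ε/D = 7.91×10^-4 → f = 0.01922 (Haaland)
Major: h_f = f(L/D)·V²/2g = 0.01922·5360·0.4735 = 48.77 m
Minor: ΣK = 16.6; h_m = ΣK·V²/2g = 7.864 m
Total H_L = 48.77 + 7.864 = 56.63 m

H_L ≈ 56.6 m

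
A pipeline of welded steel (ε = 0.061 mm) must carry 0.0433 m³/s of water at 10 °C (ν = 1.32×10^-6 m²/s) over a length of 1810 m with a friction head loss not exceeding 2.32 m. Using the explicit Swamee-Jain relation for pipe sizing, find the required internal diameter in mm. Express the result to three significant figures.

Swamee-Jain (Type III): D = 0.66·[ε^1.25·(LQ²/(gh_f))^4.75 + ν·Q^9.4·(L/(gh_f))^5.2]^0.04
LQ²/(gh_f) = 0.1491; L/(gh_f) = 79.53
Term 1 = ε^1.25·(…)^4.75 = 6.39×10^-10; Term 2 = ν·Q^9.4·(…)^5.2 = 1.54×10^-9
D = 0.66·(6.39×10^-10 + 1.54×10^-9)^0.04 = 0.2972 m = 297 mm
Check: V = 0.624 m/s, Re = 1.41×10^5, f = 0.01803, h_f = 2.18 m ≈ 2.32 m ✓

D ≈ 297 mm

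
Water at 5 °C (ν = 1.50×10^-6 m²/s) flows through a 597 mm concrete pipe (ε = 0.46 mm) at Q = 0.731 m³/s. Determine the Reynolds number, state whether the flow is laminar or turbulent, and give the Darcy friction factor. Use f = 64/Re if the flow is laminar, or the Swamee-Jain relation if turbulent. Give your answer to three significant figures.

V = 4Q/(πD²) = 2.611 m/s
Re = VD/ν = 2.611·0.597/1.50×10^-6 = 1.04×10^6
Re > 4000 → turbulent; ε/D = 7.71×10^-4
Swamee-Jain: f = 0.01889

Re ≈ 1.04×10^6; turbulent; f ≈ 0.0189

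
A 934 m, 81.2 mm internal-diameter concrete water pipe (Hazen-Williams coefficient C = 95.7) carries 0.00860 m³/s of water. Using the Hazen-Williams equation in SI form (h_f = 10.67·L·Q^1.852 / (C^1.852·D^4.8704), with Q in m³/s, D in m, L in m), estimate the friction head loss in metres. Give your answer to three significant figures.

h_f = 10.67·934·0.00860^1.852 / (95.7^1.852·0.0812^4.8704) = 65.38 m

h_f ≈ 65.4 m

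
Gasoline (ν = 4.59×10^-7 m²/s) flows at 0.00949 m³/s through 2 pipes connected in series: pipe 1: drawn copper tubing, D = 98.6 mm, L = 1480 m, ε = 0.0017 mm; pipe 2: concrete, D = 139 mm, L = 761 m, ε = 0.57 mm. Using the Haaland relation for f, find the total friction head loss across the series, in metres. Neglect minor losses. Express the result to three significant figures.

H ≈ 20.7 m

Pipe 1: V = 1.243 m/s, Re = 2.67×10^5, ε/D = 1.72×10^-5, f = 0.01479, h_1 = f(L/D)V²/2g = 17.48 m
Pipe 2: V = 0.6254 m/s, Re = 1.89×10^5, ε/D = 0.00410, f = 0.02920, h_2 = f(L/D)V²/2g = 3.187 m
Series → Q common, losses add: H = Σh = 20.67 m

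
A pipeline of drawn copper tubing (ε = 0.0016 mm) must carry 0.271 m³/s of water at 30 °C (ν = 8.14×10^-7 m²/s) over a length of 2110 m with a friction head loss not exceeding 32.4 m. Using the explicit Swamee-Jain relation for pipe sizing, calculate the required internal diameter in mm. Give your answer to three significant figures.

D ≈ 342 mm

Swamee-Jain (Type III): D = 0.66·[ε^1.25·(LQ²/(gh_f))^4.75 + ν·Q^9.4·(L/(gh_f))^5.2]^0.04
LQ²/(gh_f) = 0.4875; L/(gh_f) = 6.638
Term 1 = ε^1.25·(…)^4.75 = 1.88×10^-9; Term 2 = ν·Q^9.4·(…)^5.2 = 7.17×10^-8
D = 0.66·(1.88×10^-9 + 7.17×10^-8)^0.04 = 0.3421 m = 342 mm
Check: V = 2.95 m/s, Re = 1.24×10^6, f = 0.01133, h_f = 31.0 m ≈ 32.4 m ✓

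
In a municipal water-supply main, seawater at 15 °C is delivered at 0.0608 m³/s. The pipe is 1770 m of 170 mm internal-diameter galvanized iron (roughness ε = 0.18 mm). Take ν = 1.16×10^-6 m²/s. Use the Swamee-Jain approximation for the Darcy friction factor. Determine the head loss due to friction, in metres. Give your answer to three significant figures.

V = 4Q/(πD²) = 4·0.0608/(π·0.170²) = 2.679 m/s
Re = VD/ν = 2.679·0.170/1.16×10^-6 = 3.93×10^5 → turbulent
ε/D = 0.18/170 = 0.00106
Swamee-Jain: f = 0.02077
h_f = f(L/D)V²/(2g) = 0.02077·(1770/0.170)·2.679²/(2·9.81) = 79.08 m

h_f ≈ 79.1 m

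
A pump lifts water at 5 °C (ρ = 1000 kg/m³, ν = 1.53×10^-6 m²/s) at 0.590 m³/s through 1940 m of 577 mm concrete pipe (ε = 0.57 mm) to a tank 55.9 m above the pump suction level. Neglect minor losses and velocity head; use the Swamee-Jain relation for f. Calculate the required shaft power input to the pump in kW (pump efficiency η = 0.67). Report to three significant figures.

V = 4Q/(πD²) = 2.256 m/s; Re = 8.51×10^5; ε/D = 9.88×10^-4; f = 0.02003
h_f = f(L/D)V²/2g = 17.48 m
Total head H = z + h_f = 55.9 + 17.48 = 73.38 m
P_hyd = ρgQH = 1000·9.81·0.590·73.38 = 424.7 kW
P_shaft = P_hyd/η = 424.7/0.67 = 633.9 kW

P_shaft ≈ 634 kW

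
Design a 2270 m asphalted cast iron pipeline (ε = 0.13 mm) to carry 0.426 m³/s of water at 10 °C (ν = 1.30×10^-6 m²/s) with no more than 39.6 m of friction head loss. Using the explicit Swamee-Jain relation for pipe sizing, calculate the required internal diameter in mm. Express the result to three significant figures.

D ≈ 430 mm

Swamee-Jain (Type III): D = 0.66·[ε^1.25·(LQ²/(gh_f))^4.75 + ν·Q^9.4·(L/(gh_f))^5.2]^0.04
LQ²/(gh_f) = 1.060; L/(gh_f) = 5.843
Term 1 = ε^1.25·(…)^4.75 = 1.83×10^-5; Term 2 = ν·Q^9.4·(…)^5.2 = 4.14×10^-6
D = 0.66·(1.83×10^-5 + 4.14×10^-6)^0.04 = 0.4301 m = 430 mm
Check: V = 2.93 m/s, Re = 9.70×10^5, f = 0.01580, h_f = 36.5 m ≈ 39.6 m ✓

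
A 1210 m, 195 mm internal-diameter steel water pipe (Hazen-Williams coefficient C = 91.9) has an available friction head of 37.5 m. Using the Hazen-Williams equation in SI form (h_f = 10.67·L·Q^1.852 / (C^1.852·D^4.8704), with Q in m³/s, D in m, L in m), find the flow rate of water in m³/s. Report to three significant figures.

Rearranging: Q = [h_f·C^1.852·D^4.8704 / (10.67·L)]^(1/1.852)
Q = [37.5·91.9^1.852·0.195^4.8704 / (10.67·1210)]^0.540 = 0.05326 m³/s

Q ≈ 0.0533 m³/s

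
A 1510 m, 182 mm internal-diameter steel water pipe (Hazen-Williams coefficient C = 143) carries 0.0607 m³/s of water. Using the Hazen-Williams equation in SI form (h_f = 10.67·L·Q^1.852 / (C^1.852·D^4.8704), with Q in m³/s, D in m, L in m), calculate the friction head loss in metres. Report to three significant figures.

h_f = 10.67·1510·0.0607^1.852 / (143^1.852·0.182^4.8704) = 36.79 m

h_f ≈ 36.8 m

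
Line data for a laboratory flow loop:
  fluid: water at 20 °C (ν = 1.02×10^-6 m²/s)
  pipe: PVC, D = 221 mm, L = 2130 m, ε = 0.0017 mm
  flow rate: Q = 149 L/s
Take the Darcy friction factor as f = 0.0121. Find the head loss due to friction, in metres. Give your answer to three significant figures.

h_f ≈ 89.7 m

V = 4Q/(πD²) = 4·0.149/(π·0.221²) = 3.884 m/s
h_f = f(L/D)V²/(2g) = 0.01210·(2130/0.221)·3.884²/(2·9.81) = 89.68 m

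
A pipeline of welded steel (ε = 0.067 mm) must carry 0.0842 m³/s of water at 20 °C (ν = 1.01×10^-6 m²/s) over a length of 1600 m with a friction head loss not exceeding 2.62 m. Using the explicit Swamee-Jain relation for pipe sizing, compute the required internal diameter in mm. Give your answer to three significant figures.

D ≈ 362 mm

Swamee-Jain (Type III): D = 0.66·[ε^1.25·(LQ²/(gh_f))^4.75 + ν·Q^9.4·(L/(gh_f))^5.2]^0.04
LQ²/(gh_f) = 0.4413; L/(gh_f) = 62.25
Term 1 = ε^1.25·(…)^4.75 = 1.25×10^-7; Term 2 = ν·Q^9.4·(…)^5.2 = 1.71×10^-7
D = 0.66·(1.25×10^-7 + 1.71×10^-7)^0.04 = 0.3617 m = 362 mm
Check: V = 0.819 m/s, Re = 2.93×10^5, f = 0.01623, h_f = 2.46 m ≈ 2.62 m ✓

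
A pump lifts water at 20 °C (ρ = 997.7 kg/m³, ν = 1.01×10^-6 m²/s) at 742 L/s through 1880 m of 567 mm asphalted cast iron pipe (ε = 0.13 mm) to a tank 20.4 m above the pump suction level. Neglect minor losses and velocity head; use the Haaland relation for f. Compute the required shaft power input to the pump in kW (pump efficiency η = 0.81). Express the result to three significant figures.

V = 4Q/(πD²) = 2.939 m/s; Re = 1.65×10^6; ε/D = 2.29×10^-4; f = 0.01463
h_f = f(L/D)V²/2g = 21.35 m
Total head H = z + h_f = 20.4 + 21.35 = 41.75 m
P_hyd = ρgQH = 997.7·9.81·0.742·41.75 = 303.2 kW
P_shaft = P_hyd/η = 303.2/0.81 = 374.3 kW

P_shaft ≈ 374 kW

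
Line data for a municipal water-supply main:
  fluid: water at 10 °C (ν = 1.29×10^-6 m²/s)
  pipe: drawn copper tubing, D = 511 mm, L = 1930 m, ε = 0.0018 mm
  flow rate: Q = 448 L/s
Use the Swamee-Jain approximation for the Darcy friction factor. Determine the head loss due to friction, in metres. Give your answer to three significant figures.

h_f ≈ 11.0 m

V = 4Q/(πD²) = 4·0.448/(π·0.511²) = 2.184 m/s
Re = VD/ν = 2.184·0.511/1.29×10^-6 = 8.65×10^5 → turbulent
ε/D = 0.0018/511 = 3.52×10^-6
Swamee-Jain: f = 0.01198
h_f = f(L/D)V²/(2g) = 0.01198·(1930/0.511)·2.184²/(2·9.81) = 11.00 m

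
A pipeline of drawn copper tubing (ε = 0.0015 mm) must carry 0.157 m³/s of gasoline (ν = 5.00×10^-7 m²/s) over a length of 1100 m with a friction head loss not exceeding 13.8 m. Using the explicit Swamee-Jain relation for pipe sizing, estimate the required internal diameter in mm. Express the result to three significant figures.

Swamee-Jain (Type III): D = 0.66·[ε^1.25·(LQ²/(gh_f))^4.75 + ν·Q^9.4·(L/(gh_f))^5.2]^0.04
LQ²/(gh_f) = 0.2003; L/(gh_f) = 8.125
Term 1 = ε^1.25·(…)^4.75 = 2.53×10^-11; Term 2 = ν·Q^9.4·(…)^5.2 = 7.44×10^-10
D = 0.66·(2.53×10^-11 + 7.44×10^-10)^0.04 = 0.2851 m = 285 mm
Check: V = 2.46 m/s, Re = 1.40×10^6, f = 0.01114, h_f = 13.2 m ≈ 13.8 m ✓

D ≈ 285 mm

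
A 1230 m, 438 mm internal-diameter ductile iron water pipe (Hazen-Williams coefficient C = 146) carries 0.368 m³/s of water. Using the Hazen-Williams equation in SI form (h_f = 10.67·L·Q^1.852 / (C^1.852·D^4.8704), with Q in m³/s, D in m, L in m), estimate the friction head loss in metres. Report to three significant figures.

h_f = 10.67·1230·0.368^1.852 / (146^1.852·0.438^4.8704) = 11.27 m

h_f ≈ 11.3 m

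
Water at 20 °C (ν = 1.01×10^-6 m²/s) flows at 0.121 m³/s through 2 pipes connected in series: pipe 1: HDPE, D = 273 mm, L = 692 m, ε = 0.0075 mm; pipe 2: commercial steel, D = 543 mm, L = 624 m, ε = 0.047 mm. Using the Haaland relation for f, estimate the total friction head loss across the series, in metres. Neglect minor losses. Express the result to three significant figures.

H ≈ 7.51 m

Pipe 1: V = 2.067 m/s, Re = 5.59×10^5, ε/D = 2.75×10^-5, f = 0.01316, h_1 = f(L/D)V²/2g = 7.266 m
Pipe 2: V = 0.5225 m/s, Re = 2.81×10^5, ε/D = 8.66×10^-5, f = 0.01526, h_2 = f(L/D)V²/2g = 0.2440 m
Series → Q common, losses add: H = Σh = 7.510 m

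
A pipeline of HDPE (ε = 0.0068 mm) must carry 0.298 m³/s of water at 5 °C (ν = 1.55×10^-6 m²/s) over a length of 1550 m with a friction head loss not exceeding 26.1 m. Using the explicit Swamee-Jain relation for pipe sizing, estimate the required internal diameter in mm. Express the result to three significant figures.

Swamee-Jain (Type III): D = 0.66·[ε^1.25·(LQ²/(gh_f))^4.75 + ν·Q^9.4·(L/(gh_f))^5.2]^0.04
LQ²/(gh_f) = 0.5376; L/(gh_f) = 6.054
Term 1 = ε^1.25·(…)^4.75 = 1.82×10^-8; Term 2 = ν·Q^9.4·(…)^5.2 = 2.06×10^-7
D = 0.66·(1.82×10^-8 + 2.06×10^-7)^0.04 = 0.3578 m = 358 mm
Check: V = 2.96 m/s, Re = 6.84×10^5, f = 0.01275, h_f = 24.7 m ≈ 26.1 m ✓

D ≈ 358 mm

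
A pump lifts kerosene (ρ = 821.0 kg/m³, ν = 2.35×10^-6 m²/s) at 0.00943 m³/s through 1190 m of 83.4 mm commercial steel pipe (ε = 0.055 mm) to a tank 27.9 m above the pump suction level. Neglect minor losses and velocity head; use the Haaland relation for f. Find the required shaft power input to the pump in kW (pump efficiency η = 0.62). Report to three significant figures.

P_shaft ≈ 9.27 kW

V = 4Q/(πD²) = 1.726 m/s; Re = 6.13×10^4; ε/D = 6.59×10^-4; f = 0.02205
h_f = f(L/D)V²/2g = 47.79 m
Total head H = z + h_f = 27.9 + 47.79 = 75.69 m
P_hyd = ρgQH = 821.0·9.81·0.00943·75.69 = 5.749 kW
P_shaft = P_hyd/η = 5.749/0.62 = 9.272 kW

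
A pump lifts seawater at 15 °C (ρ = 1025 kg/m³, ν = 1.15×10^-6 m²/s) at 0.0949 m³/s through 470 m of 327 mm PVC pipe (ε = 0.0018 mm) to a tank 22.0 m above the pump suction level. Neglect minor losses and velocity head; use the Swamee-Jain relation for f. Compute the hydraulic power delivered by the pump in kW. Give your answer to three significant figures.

V = 4Q/(πD²) = 1.130 m/s; Re = 3.21×10^5; ε/D = 5.50×10^-6; f = 0.01426
h_f = f(L/D)V²/2g = 1.334 m
Total head H = z + h_f = 22.0 + 1.334 = 23.33 m
P_hyd = ρgQH = 1025·9.81·0.0949·23.33 = 22.27 kW

P_hyd ≈ 22.3 kW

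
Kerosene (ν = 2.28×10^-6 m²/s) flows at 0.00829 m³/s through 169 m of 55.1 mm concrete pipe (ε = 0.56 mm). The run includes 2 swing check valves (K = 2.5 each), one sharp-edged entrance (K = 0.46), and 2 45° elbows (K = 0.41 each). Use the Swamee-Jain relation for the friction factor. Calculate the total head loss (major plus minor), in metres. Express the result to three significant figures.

H_L ≈ 77.7 m

V = 4Q/(πD²) = 3.477 m/s; V²/2g = 0.6161 m
Re = 8.40×10^4, ε/D = 0.0102 → f = 0.03909 (Swamee-Jain)
Major: h_f = f(L/D)·V²/2g = 0.03909·3067·0.6161 = 73.87 m
Minor: ΣK = 6.28; h_m = ΣK·V²/2g = 3.869 m
Total H_L = 73.87 + 3.869 = 77.74 m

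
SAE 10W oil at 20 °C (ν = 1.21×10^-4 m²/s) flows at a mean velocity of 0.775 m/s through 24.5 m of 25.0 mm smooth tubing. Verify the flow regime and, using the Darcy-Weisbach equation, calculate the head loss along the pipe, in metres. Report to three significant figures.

h_f ≈ 12.0 m

Re = VD/ν = 0.775·0.02500/1.21×10^-4 = 160 → laminar (Re < 2300)
f = 64/Re = 0.3997
h_f = f(L/D)V²/(2g) = 0.3997·(24.5/0.02500)·0.775²/(2·9.81) = 11.99 m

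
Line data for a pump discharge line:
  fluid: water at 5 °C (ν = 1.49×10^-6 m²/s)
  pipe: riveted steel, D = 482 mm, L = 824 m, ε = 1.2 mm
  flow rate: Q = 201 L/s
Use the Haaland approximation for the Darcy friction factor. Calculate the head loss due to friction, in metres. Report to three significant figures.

V = 4Q/(πD²) = 4·0.201/(π·0.482²) = 1.102 m/s
Re = VD/ν = 1.102·0.482/1.49×10^-6 = 3.56×10^5 → turbulent
ε/D = 1.2/482 = 0.00249
Haaland: f = 0.02528
h_f = f(L/D)V²/(2g) = 0.02528·(824/0.482)·1.102²/(2·9.81) = 2.673 m

h_f ≈ 2.67 m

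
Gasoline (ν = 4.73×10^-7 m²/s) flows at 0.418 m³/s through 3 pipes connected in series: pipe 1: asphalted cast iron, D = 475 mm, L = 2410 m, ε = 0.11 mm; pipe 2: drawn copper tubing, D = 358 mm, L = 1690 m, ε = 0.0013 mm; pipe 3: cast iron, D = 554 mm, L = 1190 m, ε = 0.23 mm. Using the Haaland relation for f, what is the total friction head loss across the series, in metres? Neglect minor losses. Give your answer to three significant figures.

H ≈ 66.8 m

Pipe 1: V = 2.359 m/s, Re = 2.37×10^6, ε/D = 2.32×10^-4, f = 0.01452, h_1 = f(L/D)V²/2g = 20.89 m
Pipe 2: V = 4.153 m/s, Re = 3.14×10^6, ε/D = 3.63×10^-6, f = 0.009779, h_2 = f(L/D)V²/2g = 40.57 m
Pipe 3: V = 1.734 m/s, Re = 2.03×10^6, ε/D = 4.15×10^-4, f = 0.01631, h_3 = f(L/D)V²/2g = 5.369 m
Series → Q common, losses add: H = Σh = 66.83 m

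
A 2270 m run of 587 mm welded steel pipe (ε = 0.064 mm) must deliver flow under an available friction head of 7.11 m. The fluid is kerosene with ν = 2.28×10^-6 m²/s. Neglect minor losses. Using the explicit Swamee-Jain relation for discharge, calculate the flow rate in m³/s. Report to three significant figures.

Swamee-Jain (Type II): Q = -0.965·√(gD⁵h_f/L)·ln[ε/(3.7D) + √(3.17ν²L/(gD³h_f))]
√(gD⁵h_f/L) = √(9.81·0.587⁵·7.11/2270) = 0.04628
ε/(3.7D) = 2.95×10^-5; √(3.17ν²L/(gD³h_f)) = 5.15×10^-5
Q = -0.965·0.04628·ln(8.096×10^-5) = 0.4207 m³/s
Check: V = 1.55 m/s, Re = 4.00×10^5, f = 0.01496, h_f = 7.12 m ≈ 7.11 m ✓

Q ≈ 0.421 m³/s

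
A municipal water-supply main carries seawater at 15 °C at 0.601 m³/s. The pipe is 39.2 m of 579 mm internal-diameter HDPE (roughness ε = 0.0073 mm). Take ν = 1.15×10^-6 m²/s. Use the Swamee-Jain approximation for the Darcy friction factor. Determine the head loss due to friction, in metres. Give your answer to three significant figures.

h_f ≈ 0.210 m

V = 4Q/(πD²) = 4·0.601/(π·0.579²) = 2.283 m/s
Re = VD/ν = 2.283·0.579/1.15×10^-6 = 1.15×10^6 → turbulent
ε/D = 0.0073/579 = 1.26×10^-5
Swamee-Jain: f = 0.01167
h_f = f(L/D)V²/(2g) = 0.01167·(39.2/0.579)·2.283²/(2·9.81) = 0.2099 m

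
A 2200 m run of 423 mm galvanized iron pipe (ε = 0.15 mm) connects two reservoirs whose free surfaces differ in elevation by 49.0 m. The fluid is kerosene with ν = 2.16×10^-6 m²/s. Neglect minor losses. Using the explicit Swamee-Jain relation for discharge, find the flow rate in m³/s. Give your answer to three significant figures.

Q ≈ 0.471 m³/s

Swamee-Jain (Type II): Q = -0.965·√(gD⁵h_f/L)·ln[ε/(3.7D) + √(3.17ν²L/(gD³h_f))]
√(gD⁵h_f/L) = √(9.81·0.423⁵·49.0/2200) = 0.05440
ε/(3.7D) = 9.58×10^-5; √(3.17ν²L/(gD³h_f)) = 2.99×10^-5
Q = -0.965·0.05440·ln(1.257×10^-4) = 0.4715 m³/s
Check: V = 3.35 m/s, Re = 6.57×10^5, f = 0.01653, h_f = 49.3 m ≈ 49.0 m ✓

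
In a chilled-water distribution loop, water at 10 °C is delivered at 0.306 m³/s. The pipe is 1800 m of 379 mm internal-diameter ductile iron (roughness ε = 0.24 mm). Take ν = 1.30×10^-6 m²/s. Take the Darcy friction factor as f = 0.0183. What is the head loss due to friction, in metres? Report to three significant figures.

V = 4Q/(πD²) = 4·0.306/(π·0.379²) = 2.712 m/s
h_f = f(L/D)V²/(2g) = 0.01830·(1800/0.379)·2.712²/(2·9.81) = 32.59 m

h_f ≈ 32.6 m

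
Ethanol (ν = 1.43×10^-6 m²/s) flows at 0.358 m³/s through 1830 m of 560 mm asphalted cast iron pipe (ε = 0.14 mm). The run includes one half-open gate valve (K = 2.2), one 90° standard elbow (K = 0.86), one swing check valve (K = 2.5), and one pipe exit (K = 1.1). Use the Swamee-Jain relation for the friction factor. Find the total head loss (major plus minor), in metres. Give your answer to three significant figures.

V = 4Q/(πD²) = 1.454 m/s; V²/2g = 0.1077 m
Re = 5.69×10^5, ε/D = 2.50×10^-4 → f = 0.01581 (Swamee-Jain)
Major: h_f = f(L/D)·V²/2g = 0.01581·3268·0.1077 = 5.563 m
Minor: ΣK = 6.66; h_m = ΣK·V²/2g = 0.7171 m
Total H_L = 5.563 + 0.7171 = 6.280 m

H_L ≈ 6.28 m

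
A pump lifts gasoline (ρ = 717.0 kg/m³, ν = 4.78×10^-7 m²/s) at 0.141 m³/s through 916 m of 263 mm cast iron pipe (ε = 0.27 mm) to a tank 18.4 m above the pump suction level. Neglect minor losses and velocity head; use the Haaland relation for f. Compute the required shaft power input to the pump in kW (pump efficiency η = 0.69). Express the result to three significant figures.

P_shaft ≈ 60.8 kW

V = 4Q/(πD²) = 2.595 m/s; Re = 1.43×10^6; ε/D = 0.00103; f = 0.01999
h_f = f(L/D)V²/2g = 23.90 m
Total head H = z + h_f = 18.4 + 23.90 = 42.30 m
P_hyd = ρgQH = 717.0·9.81·0.141·42.30 = 41.95 kW
P_shaft = P_hyd/η = 41.95/0.69 = 60.80 kW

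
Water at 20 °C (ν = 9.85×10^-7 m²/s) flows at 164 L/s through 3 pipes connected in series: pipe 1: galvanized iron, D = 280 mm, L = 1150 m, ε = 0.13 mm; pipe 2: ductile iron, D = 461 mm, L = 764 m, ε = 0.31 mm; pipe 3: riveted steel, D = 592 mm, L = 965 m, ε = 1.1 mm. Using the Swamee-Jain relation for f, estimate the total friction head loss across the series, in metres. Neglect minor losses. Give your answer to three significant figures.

Pipe 1: V = 2.663 m/s, Re = 7.57×10^5, ε/D = 4.64×10^-4, f = 0.01722, h_1 = f(L/D)V²/2g = 25.57 m
Pipe 2: V = 0.9825 m/s, Re = 4.60×10^5, ε/D = 6.72×10^-4, f = 0.01884, h_2 = f(L/D)V²/2g = 1.536 m
Pipe 3: V = 0.5958 m/s, Re = 3.58×10^5, ε/D = 0.00186, f = 0.02364, h_3 = f(L/D)V²/2g = 0.6972 m
Series → Q common, losses add: H = Σh = 27.81 m

H ≈ 27.8 m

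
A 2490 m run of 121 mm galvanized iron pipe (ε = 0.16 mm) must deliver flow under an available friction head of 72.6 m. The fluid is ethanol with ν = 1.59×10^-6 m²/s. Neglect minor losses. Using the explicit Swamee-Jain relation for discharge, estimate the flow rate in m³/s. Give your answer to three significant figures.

Q ≈ 0.0201 m³/s

Swamee-Jain (Type II): Q = -0.965·√(gD⁵h_f/L)·ln[ε/(3.7D) + √(3.17ν²L/(gD³h_f))]
√(gD⁵h_f/L) = √(9.81·0.121⁵·72.6/2490) = 0.002724
ε/(3.7D) = 3.57×10^-4; √(3.17ν²L/(gD³h_f)) = 1.26×10^-4
Q = -0.965·0.002724·ln(4.831×10^-4) = 0.02007 m³/s
Check: V = 1.75 m/s, Re = 1.33×10^5, f = 0.02292, h_f = 73.2 m ≈ 72.6 m ✓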